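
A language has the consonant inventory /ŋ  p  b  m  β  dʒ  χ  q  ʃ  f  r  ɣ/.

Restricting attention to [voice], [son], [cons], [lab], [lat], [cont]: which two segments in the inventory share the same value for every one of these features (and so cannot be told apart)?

ʃ, χ

Both /ʃ/ and /χ/ are [−voice], [−sonorant], [+consonantal], [−labial], [−lateral], [+continuant]. Since the list omits [coronal] and [dorsal] — which do distinguish the voiceless postalveolar fricative from the voiceless uvular fricative — this pair collapses; all other pairs remain distinct.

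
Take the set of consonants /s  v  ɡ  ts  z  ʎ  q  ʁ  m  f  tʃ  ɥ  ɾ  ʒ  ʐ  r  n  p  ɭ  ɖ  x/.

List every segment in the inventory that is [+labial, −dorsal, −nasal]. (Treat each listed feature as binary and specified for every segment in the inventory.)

v, f, p

Checking each segment against [+labial], [−dorsal], [−nasal]: /v/ (voiced labiodental fricative), /f/ (voiceless labiodental fricative), /p/ (voiceless bilabial stop) satisfy every feature; every other segment in the inventory fails at least one.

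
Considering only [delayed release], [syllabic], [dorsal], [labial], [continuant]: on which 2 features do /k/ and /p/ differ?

[labial], [dorsal]

/k/ (voiceless velar stop) and /p/ (voiceless bilabial stop) agree on [−delayed release], [−syllabic], [−continuant]. They differ on [labial] (/k/ [−], /p/ [+]), [dorsal] (/k/ [+], /p/ [−]).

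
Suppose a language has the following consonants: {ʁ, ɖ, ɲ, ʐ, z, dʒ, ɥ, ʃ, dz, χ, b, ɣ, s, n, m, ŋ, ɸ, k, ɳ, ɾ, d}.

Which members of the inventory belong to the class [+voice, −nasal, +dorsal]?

Among the inventory, the [+voice] segments are /ʁ, ɖ, ɲ, ʐ, z, dʒ, ɥ, dz, b, ɣ, n, m, ŋ, ɳ, ɾ, d/.
Intersecting with [−nasal] gives /ʁ, ɖ, ʐ, z, dʒ, ɥ, dz, b, ɣ, ɾ, d/.
Within that set, [+dorsal] leaves /ʁ, ɥ, ɣ/.

ʁ, ɥ, ɣ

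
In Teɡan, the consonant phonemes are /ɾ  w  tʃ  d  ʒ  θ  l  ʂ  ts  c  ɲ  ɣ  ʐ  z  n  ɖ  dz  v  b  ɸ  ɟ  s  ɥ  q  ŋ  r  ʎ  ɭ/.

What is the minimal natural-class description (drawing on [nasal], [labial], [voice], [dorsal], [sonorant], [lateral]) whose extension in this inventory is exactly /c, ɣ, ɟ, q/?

[-sonorant, +dorsal]

Every target segment is [-sonorant], [+dorsal]; each remaining inventory member fails at least one of these. Each conjunct is needed — [+dorsal] alone would also admit /w, ɲ, ɥ, ŋ, …/; [-sonorant] alone would also admit /tʃ, d, ʒ, θ, …/ — and no other single listed feature has exactly this extension, so two is the minimum.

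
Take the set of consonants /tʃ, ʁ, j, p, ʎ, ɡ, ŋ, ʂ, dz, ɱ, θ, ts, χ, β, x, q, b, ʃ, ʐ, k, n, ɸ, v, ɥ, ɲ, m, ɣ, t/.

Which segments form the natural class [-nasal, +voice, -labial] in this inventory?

ʁ, j, ʎ, ɡ, dz, ʐ, ɣ

Eliminate segments failing any feature: /tʃ, p, ʂ, θ, ts, χ, x, q, ʃ, k, ɸ, t/ are [-voice]; /ŋ, ɱ, n, ɲ, m/ are [+nasal]; /β, b, v, ɥ/ are [+labial]. The remaining /ʁ, j, ʎ, ɡ, dz, ʐ, ɣ/ satisfy [-nasal], [+voice], [-labial].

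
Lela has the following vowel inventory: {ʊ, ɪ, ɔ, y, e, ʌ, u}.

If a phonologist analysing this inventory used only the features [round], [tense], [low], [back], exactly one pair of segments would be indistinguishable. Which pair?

ʊ, ɔ

Both /ʊ/ and /ɔ/ are [+round], [−tense], [−low], [+back]. Since the list omits [high] — which does distinguish the high back rounded lax vowel from the mid back rounded lax vowel — this pair collapses; all other pairs remain distinct.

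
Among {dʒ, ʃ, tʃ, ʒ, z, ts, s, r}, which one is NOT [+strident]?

r

/r/ is the alveolar trill, which is [−strident]; the rest — /ʒ, ʃ, s, tʃ, z, dʒ, ts/ — are [+strident].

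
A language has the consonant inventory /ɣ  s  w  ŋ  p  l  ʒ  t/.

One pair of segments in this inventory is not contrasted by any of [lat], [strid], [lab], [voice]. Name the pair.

ŋ, ɣ

On the given features, /ŋ/ and /ɣ/ have an identical profile: [−lateral], [−strident], [−labial], [+voice]. No other two segments in the inventory coincide on all 4 features. (They do differ in [sonorant], [nasal] and [continuant], which are not among the given features.)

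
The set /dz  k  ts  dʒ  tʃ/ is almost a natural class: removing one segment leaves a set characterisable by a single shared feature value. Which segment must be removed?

The remaining segments after removing /k/ share [+delayed release]; /k/ (voiceless velar stop) is [-delayed release]. For every other candidate removal, the leftover set fails to share any single feature value that the removed segment lacks.

k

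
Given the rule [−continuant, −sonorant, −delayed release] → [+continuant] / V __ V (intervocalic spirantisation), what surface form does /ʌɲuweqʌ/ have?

[ʌɲuweχʌ]

/q/ satisfies [−continuant, −sonorant, −delayed release] and sits in V __ V. The [+continuant] counterpart of the voiceless uvular stop is /χ/. Other segments in /ʌɲuweqʌ/ either fail the structural description or are not in the environment, so the surface form is [ʌɲuweχʌ].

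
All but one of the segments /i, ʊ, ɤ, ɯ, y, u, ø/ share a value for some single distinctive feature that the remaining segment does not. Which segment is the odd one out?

The remaining segments after removing /ʊ/ share [+tense]; /ʊ/ (high back rounded lax vowel) is [-tense]. For every other candidate removal, the leftover set fails to share any single feature value that the removed segment lacks.

ʊ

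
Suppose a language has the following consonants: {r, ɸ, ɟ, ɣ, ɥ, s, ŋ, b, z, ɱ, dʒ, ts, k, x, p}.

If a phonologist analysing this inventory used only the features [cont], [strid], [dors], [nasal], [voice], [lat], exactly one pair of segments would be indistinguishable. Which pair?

ɥ, ɣ

Both /ɥ/ and /ɣ/ are [+continuant], [−strident], [+dorsal], [−nasal], [+voice], [−lateral]. Since the list omits [sonorant], [labial], [round] and [back] — which do distinguish the labial-palatal glide from the voiced velar fricative — this pair collapses; all other pairs remain distinct.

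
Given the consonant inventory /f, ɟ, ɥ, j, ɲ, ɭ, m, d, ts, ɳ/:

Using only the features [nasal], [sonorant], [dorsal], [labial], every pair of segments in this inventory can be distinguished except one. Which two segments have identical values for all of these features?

On the given features, /d/ and /ts/ have an identical profile: [−nasal], [−sonorant], [−dorsal], [−labial]. No other two segments in the inventory coincide on all 4 features. (They do differ in [voice], [strident] and [delayed release], which are not among the given features.)

d, ts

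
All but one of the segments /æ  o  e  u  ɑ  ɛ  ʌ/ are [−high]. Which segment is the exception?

/u/ is the high back rounded tense vowel, which is [+high]; the rest — /ʌ, ɛ, e, æ, o, ɑ/ — are [−high].

u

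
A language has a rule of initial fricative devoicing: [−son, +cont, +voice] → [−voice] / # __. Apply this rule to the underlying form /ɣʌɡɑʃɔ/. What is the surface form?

The only segment in the rule's environment that also matches [−son, +cont, +voice] is /ɣ/. Applying [−voice] turns the voiced velar fricative into /x/ (voiceless velar fricative), giving [xʌɡɑʃɔ].

[xʌɡɑʃɔ]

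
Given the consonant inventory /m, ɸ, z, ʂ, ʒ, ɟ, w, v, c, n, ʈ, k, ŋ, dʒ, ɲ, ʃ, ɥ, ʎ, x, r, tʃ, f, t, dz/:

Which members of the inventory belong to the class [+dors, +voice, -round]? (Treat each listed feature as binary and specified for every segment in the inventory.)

ɟ, ŋ, ɲ, ʎ

Eliminate segments failing any feature: /m, ɸ, z, ʂ, ʒ, v, n, ʈ, dʒ, ʃ, r, tʃ, f, t, dz/ are [-dorsal]; /w, ɥ/ are [+round]; /c, k, x/ are [-voice]. The remaining /ɟ, ŋ, ɲ, ʎ/ satisfy [+dorsal], [+voice], [-round].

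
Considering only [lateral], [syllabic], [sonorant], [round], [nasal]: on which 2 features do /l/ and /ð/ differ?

[sonorant], [lateral]

/l/ (alveolar lateral approximant) and /ð/ (voiced dental fricative) agree on [−syllabic], [−round], [−nasal]. They differ on [sonorant] (/l/ [+], /ð/ [−]), [lateral] (/l/ [+], /ð/ [−]).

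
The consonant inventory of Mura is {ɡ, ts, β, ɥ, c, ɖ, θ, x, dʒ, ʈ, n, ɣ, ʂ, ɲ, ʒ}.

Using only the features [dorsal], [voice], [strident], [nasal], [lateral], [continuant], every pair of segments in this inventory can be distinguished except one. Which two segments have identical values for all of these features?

Both /ɥ/ and /ɣ/ are [+dorsal], [+voice], [-strident], [-nasal], [-lateral], [+continuant]. Since the list omits [sonorant], [labial], [round] and [back] — which do distinguish the labial-palatal glide from the voiced velar fricative — this pair collapses; all other pairs remain distinct.

ɥ, ɣ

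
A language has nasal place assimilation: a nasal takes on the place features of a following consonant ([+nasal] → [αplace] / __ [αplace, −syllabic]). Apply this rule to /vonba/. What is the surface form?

In /vonba/, the nasal /n/ precedes /b/, which is [+labial]. The nasal assimilates in place, becoming the [+labial] nasal /m/. The surface form is [vomba].

[vomba]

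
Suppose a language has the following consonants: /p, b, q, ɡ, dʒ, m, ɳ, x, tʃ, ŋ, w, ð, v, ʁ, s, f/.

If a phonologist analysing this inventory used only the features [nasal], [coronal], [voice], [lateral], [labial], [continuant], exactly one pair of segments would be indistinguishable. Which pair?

w, v

On the given features, /w/ and /v/ have an identical profile: [−nasal], [−coronal], [+voice], [−lateral], [+labial], [+continuant]. No other two segments in the inventory coincide on all 6 features. (They do differ in [sonorant], [round] and [dorsal], which are not among the given features.)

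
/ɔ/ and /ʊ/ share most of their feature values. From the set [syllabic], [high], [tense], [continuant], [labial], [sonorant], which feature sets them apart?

/ɔ/ (mid back rounded lax vowel) and /ʊ/ (high back rounded lax vowel) agree on [+syllabic], [−tense], [+continuant], [+labial], [+sonorant]. They differ on [high] (/ɔ/ [−], /ʊ/ [+]).

[high]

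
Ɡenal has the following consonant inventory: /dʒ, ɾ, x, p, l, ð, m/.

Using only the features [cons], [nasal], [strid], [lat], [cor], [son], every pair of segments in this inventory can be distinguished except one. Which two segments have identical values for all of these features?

Both /x/ and /p/ are [+consonantal], [-nasal], [-strident], [-lateral], [-coronal], [-sonorant]. Since the list omits [continuant], [labial] and [dorsal] — which do distinguish the voiceless velar fricative from the voiceless bilabial stop — this pair collapses; all other pairs remain distinct.

x, p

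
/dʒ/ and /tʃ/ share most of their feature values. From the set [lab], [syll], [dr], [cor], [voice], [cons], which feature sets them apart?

[voice]

/dʒ/ (voiced postalveolar affricate) and /tʃ/ (voiceless postalveolar affricate) agree on [−labial], [−syllabic], [+delayed release], [+coronal], [+consonantal]. They differ on [voice] (/dʒ/ [+], /tʃ/ [−]).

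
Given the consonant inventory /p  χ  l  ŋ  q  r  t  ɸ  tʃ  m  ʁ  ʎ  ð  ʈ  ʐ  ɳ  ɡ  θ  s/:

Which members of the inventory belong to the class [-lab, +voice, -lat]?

Checking each segment against [-labial], [+voice], [-lateral]: /ŋ/ (velar nasal), /r/ (alveolar trill), /ʁ/ (voiced uvular fricative), /ð/ (voiced dental fricative), /ʐ/ (voiced retroflex fricative), /ɳ/ (retroflex nasal), among others, satisfy every feature; every other segment in the inventory fails at least one.

ŋ, r, ʁ, ð, ʐ, ɳ, ɡ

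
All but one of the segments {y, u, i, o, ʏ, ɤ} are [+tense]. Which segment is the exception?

/ʏ/ is the high front rounded lax vowel, which is [-tense]; the rest — /i, y, u, o, ɤ/ — are [+tense].

ʏ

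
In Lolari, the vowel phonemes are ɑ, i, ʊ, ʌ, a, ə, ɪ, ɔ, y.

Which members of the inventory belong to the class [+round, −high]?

Eliminate segments failing any feature: /ɑ, i, ʌ, a, ə, ɪ/ are [−round]; /ʊ, y/ are [+high]. The remaining /ɔ/ satisfy [+round], [−high].

ɔ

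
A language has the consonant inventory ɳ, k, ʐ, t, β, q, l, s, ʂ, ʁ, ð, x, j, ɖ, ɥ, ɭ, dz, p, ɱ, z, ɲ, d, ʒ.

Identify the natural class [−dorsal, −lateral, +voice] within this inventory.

The [−dorsal] segments are /ɳ, ʐ, t, β, l, s, ʂ, ð, ɖ, ɭ, dz, p, ɱ, z, d, ʒ/.
Then [−lateral] gives /ɳ, ʐ, t, β, s, ʂ, ð, ɖ, dz, p, ɱ, z, d, ʒ/.
Of those, [+voice] leaves /ɳ, ʐ, β, ð, ɖ, dz, ɱ, z, d, ʒ/.

ɳ, ʐ, β, ð, ɖ, dz, ɱ, z, d, ʒ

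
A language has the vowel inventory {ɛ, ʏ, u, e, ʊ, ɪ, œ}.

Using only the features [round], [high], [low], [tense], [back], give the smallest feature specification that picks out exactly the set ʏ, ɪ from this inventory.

The class [+high], [-back] has exactly /ʏ, ɪ/ as its extension in this inventory. No smaller conjunction from the listed features achieves this: [-back] alone would also admit /ɛ, e, œ/; [+high] alone would also admit /u, ʊ/; and checking the remaining single features turns up none with this extension.

[+high, -back]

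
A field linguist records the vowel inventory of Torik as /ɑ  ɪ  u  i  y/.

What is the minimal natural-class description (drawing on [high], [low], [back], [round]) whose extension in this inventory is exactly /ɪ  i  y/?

The target set is precisely the extension of [−back] in this inventory.

[−back]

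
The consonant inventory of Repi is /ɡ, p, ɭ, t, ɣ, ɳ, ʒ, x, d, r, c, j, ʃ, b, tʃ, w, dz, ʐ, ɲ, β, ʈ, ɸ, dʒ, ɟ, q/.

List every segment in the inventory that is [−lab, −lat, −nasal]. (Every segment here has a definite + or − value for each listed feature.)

Checking each segment against [−labial], [−lateral], [−nasal]: /ɡ/ (voiced velar stop), /t/ (voiceless alveolar stop), /ɣ/ (voiced velar fricative), /ʒ/ (voiced postalveolar fricative), /x/ (voiceless velar fricative), /d/ (voiced alveolar stop), among others, satisfy every feature; every other segment in the inventory fails at least one.

ɡ, t, ɣ, ʒ, x, d, r, c, j, ʃ, tʃ, dz, ʐ, ʈ, dʒ, ɟ, q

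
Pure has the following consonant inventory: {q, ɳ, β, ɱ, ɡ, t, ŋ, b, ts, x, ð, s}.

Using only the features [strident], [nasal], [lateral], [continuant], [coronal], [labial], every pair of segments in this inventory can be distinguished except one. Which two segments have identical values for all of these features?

On the given features, /ɡ/ and /q/ have an identical profile: [−strident], [−nasal], [−lateral], [−continuant], [−coronal], [−labial]. No other two segments in the inventory coincide on all 6 features. (They do differ in [voice] and [high], which are not among the given features.)

ɡ, q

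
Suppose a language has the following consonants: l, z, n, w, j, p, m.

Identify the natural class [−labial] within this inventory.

The feature [labial] marks segments articulated with one or both lips. In this inventory /l, z, n, j/ lack that property, so they are [−labial]; /w, p, m/ are [+labial].

l, z, n, j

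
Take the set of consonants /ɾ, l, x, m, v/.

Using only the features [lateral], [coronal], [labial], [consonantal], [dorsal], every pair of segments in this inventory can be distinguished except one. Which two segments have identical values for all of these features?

v, m

Both /v/ and /m/ are [-lateral], [-coronal], [+labial], [+consonantal], [-dorsal]. Since the list omits [sonorant], [nasal] and [continuant] — which do distinguish the voiced labiodental fricative from the bilabial nasal — this pair collapses; all other pairs remain distinct.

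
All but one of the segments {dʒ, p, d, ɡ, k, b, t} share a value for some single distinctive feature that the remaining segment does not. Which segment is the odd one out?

dʒ

/p, ɡ, t, b, d, k/ are all [-delayed release], but /dʒ/ (voiced postalveolar affricate) is [+delayed release]. No other single segment can be removed to leave a set sharing one feature value that the removed segment lacks, so /dʒ/ is the odd one out.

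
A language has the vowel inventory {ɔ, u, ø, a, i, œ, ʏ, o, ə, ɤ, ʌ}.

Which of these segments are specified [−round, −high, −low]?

ə, ɤ, ʌ

Checking each segment against [−round], [−high], [−low]: /ə/ (mid central vowel (schwa)), /ɤ/ (mid back unrounded tense vowel), /ʌ/ (mid back unrounded lax vowel) satisfy every feature; every other segment in the inventory fails at least one.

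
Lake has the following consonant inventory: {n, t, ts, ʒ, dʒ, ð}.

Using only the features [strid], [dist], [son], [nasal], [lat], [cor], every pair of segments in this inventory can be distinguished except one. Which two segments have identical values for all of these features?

ʒ, dʒ

On the given features, /ʒ/ and /dʒ/ have an identical profile: [+strident], [+distributed], [−sonorant], [−nasal], [−lateral], [+coronal]. No other two segments in the inventory coincide on all 6 features. (They do differ in [continuant], which is not among the given features.)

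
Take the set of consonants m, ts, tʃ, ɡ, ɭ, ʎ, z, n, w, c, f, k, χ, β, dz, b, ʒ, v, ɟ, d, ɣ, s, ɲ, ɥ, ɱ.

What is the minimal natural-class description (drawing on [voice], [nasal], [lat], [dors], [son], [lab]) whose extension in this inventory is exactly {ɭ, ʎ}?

The target set is precisely the extension of [+lateral] in this inventory.

[+lat]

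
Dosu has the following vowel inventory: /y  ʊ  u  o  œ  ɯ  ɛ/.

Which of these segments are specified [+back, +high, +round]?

Eliminate segments failing any feature: /y, œ, ɛ/ are [−back]; /o/ is [−high]; /ɯ/ is [−round]. The remaining /ʊ, u/ satisfy [+back], [+high], [+round].

ʊ, u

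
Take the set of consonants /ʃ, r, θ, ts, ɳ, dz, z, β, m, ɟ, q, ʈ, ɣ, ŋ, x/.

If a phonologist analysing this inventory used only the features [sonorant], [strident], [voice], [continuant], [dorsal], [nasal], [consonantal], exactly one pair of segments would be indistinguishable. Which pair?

/m/ (bilabial nasal) and /ɳ/ (retroflex nasal) are both [+sonorant], [-strident], [+voice], [-continuant], [-dorsal], [+nasal], [+consonantal], so none of the listed features separates them. (They do differ in [labial] and [coronal], which are not among the given features.) Every other pair in the inventory differs on at least one listed feature.

m, ɳ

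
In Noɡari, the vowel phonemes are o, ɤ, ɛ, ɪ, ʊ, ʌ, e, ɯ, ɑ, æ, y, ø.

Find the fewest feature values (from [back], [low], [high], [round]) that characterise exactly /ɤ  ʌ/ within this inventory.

Every target segment is [-high], [-low], [+back], [-round]; each remaining inventory member fails at least one of these. Each conjunct is needed — [-low, +back, -round] alone would also admit /ɯ/; [-high, +back, -round] alone would also admit /ɑ/; [-high, -low, -round] alone would also admit /ɛ, e/; [-high, -low, +back] alone would also admit /o/ — and no other combination of three listed features has exactly this extension, so four is the minimum.

[-high, -low, +back, -round]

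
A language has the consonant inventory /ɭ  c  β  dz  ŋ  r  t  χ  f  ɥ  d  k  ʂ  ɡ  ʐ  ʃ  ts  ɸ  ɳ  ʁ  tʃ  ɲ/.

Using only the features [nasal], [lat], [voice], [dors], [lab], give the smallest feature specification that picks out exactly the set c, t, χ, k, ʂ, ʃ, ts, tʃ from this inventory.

Every target segment is [-voice], [-labial]; each remaining inventory member fails at least one of these. Each conjunct is needed — [-labial] alone would also admit /ɭ, dz, ŋ, r, …/; [-voice] alone would also admit /f, ɸ/ — and no other single listed feature has exactly this extension, so two is the minimum.

[-voice, -lab]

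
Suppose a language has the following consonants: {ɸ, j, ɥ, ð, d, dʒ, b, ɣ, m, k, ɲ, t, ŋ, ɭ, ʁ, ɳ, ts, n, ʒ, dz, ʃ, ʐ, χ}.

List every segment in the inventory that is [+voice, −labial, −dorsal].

Checking each segment against [+voice], [−labial], [−dorsal]: /ð/ (voiced dental fricative), /d/ (voiced alveolar stop), /dʒ/ (voiced postalveolar affricate), /ɭ/ (retroflex lateral approximant), /ɳ/ (retroflex nasal), /n/ (alveolar nasal), among others, satisfy every feature; every other segment in the inventory fails at least one.

ð, d, dʒ, ɭ, ɳ, n, ʒ, dz, ʐ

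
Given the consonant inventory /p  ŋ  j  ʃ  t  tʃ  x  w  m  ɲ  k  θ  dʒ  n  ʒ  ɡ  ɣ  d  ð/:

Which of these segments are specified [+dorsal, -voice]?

x, k

Checking each segment against [+dorsal], [-voice]: /x/ (voiceless velar fricative), /k/ (voiceless velar stop) satisfy every feature; every other segment in the inventory fails at least one.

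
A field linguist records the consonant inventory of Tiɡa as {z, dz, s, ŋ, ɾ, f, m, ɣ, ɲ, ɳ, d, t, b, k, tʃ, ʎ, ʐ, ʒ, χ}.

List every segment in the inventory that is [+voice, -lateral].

The [+voice] segments are /z, dz, ŋ, ɾ, m, ɣ, ɲ, ɳ, d, b, ʎ, ʐ, ʒ/.
Among these, [-lateral] leaves /z, dz, ŋ, ɾ, m, ɣ, ɲ, ɳ, d, b, ʐ, ʒ/.

z, dz, ŋ, ɾ, m, ɣ, ɲ, ɳ, d, b, ʐ, ʒ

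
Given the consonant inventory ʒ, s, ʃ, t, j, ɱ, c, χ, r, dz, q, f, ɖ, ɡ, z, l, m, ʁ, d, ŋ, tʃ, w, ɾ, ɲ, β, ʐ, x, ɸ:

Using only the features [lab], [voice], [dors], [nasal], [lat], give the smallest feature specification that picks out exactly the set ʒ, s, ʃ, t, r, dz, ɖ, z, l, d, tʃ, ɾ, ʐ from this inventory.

[−lab, −dors]

Every target segment is [−labial], [−dorsal]; each remaining inventory member fails at least one of these. Each conjunct is needed — [−dorsal] alone would also admit /ɱ, f, m, β, …/; [−labial] alone would also admit /j, c, χ, q, …/ — and no other single listed feature has exactly this extension, so two is the minimum.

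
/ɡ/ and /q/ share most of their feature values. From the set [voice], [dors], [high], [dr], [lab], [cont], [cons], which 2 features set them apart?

The two segments share [+dorsal], [−delayed release], [−labial], [−continuant], [+consonantal]. The only features from the list on which they differ: /ɡ/ is [+voice] while /q/ is [−voice]; /ɡ/ is [+high] while /q/ is [−high].

[voice], [high]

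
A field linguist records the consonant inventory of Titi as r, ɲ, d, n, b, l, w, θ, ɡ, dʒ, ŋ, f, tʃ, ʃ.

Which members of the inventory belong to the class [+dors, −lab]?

Eliminate segments failing any feature: /r, d, n, b, l, θ, dʒ, f, tʃ, ʃ/ are [−dorsal]; /w/ is [+labial]. The remaining /ɲ, ɡ, ŋ/ satisfy [+dorsal], [−labial].

ɲ, ɡ, ŋ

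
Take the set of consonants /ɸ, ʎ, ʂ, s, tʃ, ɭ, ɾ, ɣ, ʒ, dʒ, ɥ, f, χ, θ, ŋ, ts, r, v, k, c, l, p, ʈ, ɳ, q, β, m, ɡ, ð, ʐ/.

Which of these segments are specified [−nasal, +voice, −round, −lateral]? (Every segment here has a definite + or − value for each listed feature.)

ɾ, ɣ, ʒ, dʒ, r, v, β, ɡ, ð, ʐ

The [−nasal] segments are /ɸ, ʎ, ʂ, s, tʃ, ɭ, ɾ, ɣ, ʒ, dʒ, ɥ, f, χ, θ, ts, r, v, k, c, l, p, ʈ, q, β, ɡ, ð, ʐ/.
Then [+voice] gives /ʎ, ɭ, ɾ, ɣ, ʒ, dʒ, ɥ, r, v, l, β, ɡ, ð, ʐ/.
Then [−round] gives /ʎ, ɭ, ɾ, ɣ, ʒ, dʒ, r, v, l, β, ɡ, ð, ʐ/.
Intersecting with [−lateral] leaves /ɾ, ɣ, ʒ, dʒ, r, v, β, ɡ, ð, ʐ/.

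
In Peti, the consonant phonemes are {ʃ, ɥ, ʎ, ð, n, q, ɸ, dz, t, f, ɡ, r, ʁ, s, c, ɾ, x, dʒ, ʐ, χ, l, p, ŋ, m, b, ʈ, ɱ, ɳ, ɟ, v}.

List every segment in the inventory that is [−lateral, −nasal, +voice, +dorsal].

Eliminate segments failing any feature: /ʃ, q, ɸ, t, f, s, c, x, χ, p, ʈ/ are [−voice]; /ʎ, l/ are [+lateral]; /ð, dz, r, ɾ, dʒ, ʐ, b, v/ are [−dorsal]; /n, ŋ, m, ɱ, ɳ/ are [+nasal]. The remaining /ɥ, ɡ, ʁ, ɟ/ satisfy [−lateral], [−nasal], [+voice], [+dorsal].

ɥ, ɡ, ʁ, ɟ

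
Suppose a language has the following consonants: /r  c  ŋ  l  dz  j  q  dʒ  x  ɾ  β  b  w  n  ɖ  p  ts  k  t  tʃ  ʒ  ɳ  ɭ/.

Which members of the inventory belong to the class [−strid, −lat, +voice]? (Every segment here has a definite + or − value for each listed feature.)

Eliminate segments failing any feature: /c, q, x, p, k, t/ are [−voice]; /l, ɭ/ are [+lateral]; /dz, dʒ, ts, tʃ, ʒ/ are [+strident]. The remaining /r, ŋ, j, ɾ, β, b, w, n, ɖ, ɳ/ satisfy [−strident], [−lateral], [+voice].

r, ŋ, j, ɾ, β, b, w, n, ɖ, ɳ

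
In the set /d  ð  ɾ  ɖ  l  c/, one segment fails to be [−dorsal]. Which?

/ɖ, ɾ, l, ð, d/ are all [−dorsal]; /c/ (voiceless palatal stop) is [+dorsal].

c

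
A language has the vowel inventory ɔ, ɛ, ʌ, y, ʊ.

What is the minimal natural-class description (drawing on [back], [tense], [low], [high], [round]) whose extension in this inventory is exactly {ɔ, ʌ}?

[−high, +back]

Every target segment is [−high], [+back]; each remaining inventory member fails at least one of these. Each conjunct is needed — [+back] alone would also admit /ʊ/; [−high] alone would also admit /ɛ/ — and no other single listed feature has exactly this extension, so two is the minimum.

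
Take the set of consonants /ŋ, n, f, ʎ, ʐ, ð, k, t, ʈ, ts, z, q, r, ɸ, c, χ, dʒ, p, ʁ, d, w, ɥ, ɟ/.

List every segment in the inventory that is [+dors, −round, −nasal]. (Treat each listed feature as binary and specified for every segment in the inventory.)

The [+dorsal] segments are /ŋ, ʎ, k, q, c, χ, ʁ, w, ɥ, ɟ/.
Then [−round] gives /ŋ, ʎ, k, q, c, χ, ʁ, ɟ/.
Then [−nasal] leaves /ʎ, k, q, c, χ, ʁ, ɟ/.

ʎ, k, q, c, χ, ʁ, ɟ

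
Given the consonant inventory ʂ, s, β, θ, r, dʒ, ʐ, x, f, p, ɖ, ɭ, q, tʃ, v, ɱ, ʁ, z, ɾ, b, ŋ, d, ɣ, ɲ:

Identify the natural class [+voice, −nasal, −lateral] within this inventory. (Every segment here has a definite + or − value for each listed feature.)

β, r, dʒ, ʐ, ɖ, v, ʁ, z, ɾ, b, d, ɣ

Eliminate segments failing any feature: /ʂ, s, θ, x, f, p, q, tʃ/ are [−voice]; /ɭ/ is [+lateral]; /ɱ, ŋ, ɲ/ are [+nasal]. The remaining /β, r, dʒ, ʐ, ɖ, v, ʁ, z, ɾ, b, d, ɣ/ satisfy [+voice], [−nasal], [−lateral].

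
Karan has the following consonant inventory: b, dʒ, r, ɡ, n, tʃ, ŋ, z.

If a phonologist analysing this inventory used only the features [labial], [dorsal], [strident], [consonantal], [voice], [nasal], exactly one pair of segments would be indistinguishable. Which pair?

dʒ, z

On the given features, /dʒ/ and /z/ have an identical profile: [−labial], [−dorsal], [+strident], [+consonantal], [+voice], [−nasal]. No other two segments in the inventory coincide on all 6 features. (They do differ in [continuant], [anterior] and [distributed], which are not among the given features.)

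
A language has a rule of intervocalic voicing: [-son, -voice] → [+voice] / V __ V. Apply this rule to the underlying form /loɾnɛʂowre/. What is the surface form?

Only /ʂ/ occurs between two vowels (/ɛ/ __ /o/) and matches the structural description. It is a voiceless retroflex fricative, so [-son, -voice] holds; changing it to [+voice] with all other features held fixed yields /ʐ/ (voiced retroflex fricative). No other segment meets both the structural description and the environment, so the output is [loɾnɛʐowre].

[loɾnɛʐowre]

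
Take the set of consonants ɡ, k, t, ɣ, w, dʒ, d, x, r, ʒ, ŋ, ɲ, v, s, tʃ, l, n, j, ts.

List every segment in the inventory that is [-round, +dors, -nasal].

Among the inventory, the [-round] segments are /ɡ, k, t, ɣ, dʒ, d, x, r, ʒ, ŋ, ɲ, v, s, tʃ, l, n, j, ts/.
Within that set, [+dorsal] gives /ɡ, k, ɣ, x, ŋ, ɲ, j/.
Among these, [-nasal] leaves /ɡ, k, ɣ, x, j/.

ɡ, k, ɣ, x, j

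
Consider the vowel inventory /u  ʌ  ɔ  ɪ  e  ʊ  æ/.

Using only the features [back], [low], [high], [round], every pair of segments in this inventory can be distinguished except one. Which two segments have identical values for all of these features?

u, ʊ

/u/ (high back rounded tense vowel) and /ʊ/ (high back rounded lax vowel) are both [+back], [-low], [+high], [+round], so none of the listed features separates them. (They do differ in [tense], which is not among the given features.) Every other pair in the inventory differs on at least one listed feature.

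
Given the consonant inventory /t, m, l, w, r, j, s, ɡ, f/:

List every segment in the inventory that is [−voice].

t, s, f

The [−voice] segments here are /t, s, f/; the remaining /m, l, w, r, j, ɡ/ are [+voice].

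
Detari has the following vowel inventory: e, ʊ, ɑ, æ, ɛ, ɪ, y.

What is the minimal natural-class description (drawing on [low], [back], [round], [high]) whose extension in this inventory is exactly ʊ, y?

Every target segment is [+round] and no other inventory member is, so one feature is enough.

[+round]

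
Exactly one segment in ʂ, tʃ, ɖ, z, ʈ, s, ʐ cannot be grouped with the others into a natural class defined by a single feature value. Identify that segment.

tʃ

/z, ʈ, ʐ, ɖ, s, ʂ/ are all [−distributed], but /tʃ/ (voiceless postalveolar affricate) is [+distributed]. No other single segment can be removed to leave a set sharing one feature value that the removed segment lacks, so /tʃ/ is the odd one out.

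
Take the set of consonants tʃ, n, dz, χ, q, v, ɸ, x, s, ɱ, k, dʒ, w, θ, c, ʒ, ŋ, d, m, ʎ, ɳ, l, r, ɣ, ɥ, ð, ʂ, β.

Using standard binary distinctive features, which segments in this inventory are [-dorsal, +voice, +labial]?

Eliminate segments failing any feature: /tʃ, ɸ, s, θ, ʂ/ are [-voice]; /n, dz, dʒ, ʒ, d, ɳ, l, r, ð/ are [-labial]; /χ, q, x, k, w, c, ŋ, ʎ, ɣ, ɥ/ are [+dorsal]. The remaining /v, ɱ, m, β/ satisfy [-dorsal], [+voice], [+labial].

v, ɱ, m, β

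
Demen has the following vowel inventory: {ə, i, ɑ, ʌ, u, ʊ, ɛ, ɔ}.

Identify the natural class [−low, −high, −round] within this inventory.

ə, ʌ, ɛ

The [−low] segments are /ə, i, ʌ, u, ʊ, ɛ, ɔ/.
Then [−high] gives /ə, ʌ, ɛ, ɔ/.
Then [−round] leaves /ə, ʌ, ɛ/.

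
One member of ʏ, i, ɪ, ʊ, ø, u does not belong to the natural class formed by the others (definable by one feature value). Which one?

The remaining segments after removing /ø/ share [+high]; /ø/ (mid front rounded tense vowel) is [-high]. For every other candidate removal, the leftover set fails to share any single feature value that the removed segment lacks.

ø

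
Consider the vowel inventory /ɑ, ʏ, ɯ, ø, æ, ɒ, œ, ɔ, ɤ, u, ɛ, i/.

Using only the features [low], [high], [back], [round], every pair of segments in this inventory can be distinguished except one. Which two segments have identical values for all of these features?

On the given features, /œ/ and /ø/ have an identical profile: [−low], [−high], [−back], [+round]. No other two segments in the inventory coincide on all 4 features. (They do differ in [tense], which is not among the given features.)

œ, ø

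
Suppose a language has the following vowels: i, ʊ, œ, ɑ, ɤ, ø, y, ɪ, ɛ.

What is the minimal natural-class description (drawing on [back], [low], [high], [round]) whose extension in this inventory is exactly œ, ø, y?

Every target segment is [−back], [+round]; each remaining inventory member fails at least one of these. Each conjunct is needed — [+round] alone would also admit /ʊ/; [−back] alone would also admit /i, ɪ, ɛ/ — and no other single listed feature has exactly this extension, so two is the minimum.

[−back, +round]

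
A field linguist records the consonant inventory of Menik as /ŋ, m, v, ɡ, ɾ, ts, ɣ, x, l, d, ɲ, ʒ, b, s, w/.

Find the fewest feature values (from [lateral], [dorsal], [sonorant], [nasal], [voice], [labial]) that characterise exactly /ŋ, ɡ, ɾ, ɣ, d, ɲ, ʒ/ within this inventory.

/ŋ, ɡ, ɾ, ɣ, d, ɲ, ʒ/ are all [+voice], [-lateral], [-labial], and no other segment in the inventory matches all three values. Dropping any one of them over-generates: [-lateral, -labial] alone would also admit /ts, x, s/; [+voice, -labial] alone would also admit /l/; [+voice, -lateral] alone would also admit /m, v, b, w/. No other combination of two listed features picks out exactly this set either, so fewer than three features will not do.

[+voice, -lateral, -labial]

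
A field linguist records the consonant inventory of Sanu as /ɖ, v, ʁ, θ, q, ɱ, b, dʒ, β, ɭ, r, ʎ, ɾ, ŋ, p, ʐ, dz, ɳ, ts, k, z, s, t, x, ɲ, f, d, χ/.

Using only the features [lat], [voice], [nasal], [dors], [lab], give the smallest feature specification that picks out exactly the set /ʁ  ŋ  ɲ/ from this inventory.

The class [+voice], [−lateral], [+dorsal] has exactly /ʁ, ŋ, ɲ/ as its extension in this inventory. No smaller conjunction from the listed features achieves this: [−lateral, +dorsal] alone would also admit /q, k, x, χ/; [+voice, +dorsal] alone would also admit /ʎ/; [+voice, −lateral] alone would also admit /ɖ, v, ɱ, b, …/; and checking the remaining two-feature bundles turns up none with this extension.

[+voice, −lat, +dors]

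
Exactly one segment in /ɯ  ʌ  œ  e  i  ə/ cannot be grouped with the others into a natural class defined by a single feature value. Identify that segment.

œ

The remaining segments after removing /œ/ share [−round]; /œ/ (mid front rounded lax vowel) is [+round]. For every other candidate removal, the leftover set fails to share any single feature value that the removed segment lacks.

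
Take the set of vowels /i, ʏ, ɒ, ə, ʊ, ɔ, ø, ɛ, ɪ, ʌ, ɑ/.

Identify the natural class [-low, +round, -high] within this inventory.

Eliminate segments failing any feature: /i, ə, ɛ, ɪ, ʌ/ are [-round]; /ʏ, ʊ/ are [+high]; /ɒ, ɑ/ are [+low]. The remaining /ɔ, ø/ satisfy [-low], [+round], [-high].

ɔ, ø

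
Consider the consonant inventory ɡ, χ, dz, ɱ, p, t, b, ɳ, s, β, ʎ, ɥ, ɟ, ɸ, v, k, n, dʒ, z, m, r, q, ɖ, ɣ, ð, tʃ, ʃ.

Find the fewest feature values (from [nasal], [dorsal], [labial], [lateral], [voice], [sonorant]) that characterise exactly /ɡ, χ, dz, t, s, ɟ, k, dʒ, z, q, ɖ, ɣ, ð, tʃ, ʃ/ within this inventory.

[-sonorant, -labial]

The class [-sonorant], [-labial] has exactly /ɡ, χ, dz, t, s, ɟ, k, dʒ, z, q, ɖ, ɣ, ð, tʃ, ʃ/ as its extension in this inventory. No smaller conjunction from the listed features achieves this: [-labial] alone would also admit /ɳ, ʎ, n, r/; [-sonorant] alone would also admit /p, b, β, ɸ, …/; and checking the remaining single features turns up none with this extension.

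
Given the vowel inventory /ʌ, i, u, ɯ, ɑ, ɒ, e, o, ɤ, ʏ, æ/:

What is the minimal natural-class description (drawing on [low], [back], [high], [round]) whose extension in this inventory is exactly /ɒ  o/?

The class [-high], [+round] has exactly /ɒ, o/ as its extension in this inventory. No smaller conjunction from the listed features achieves this: [+round] alone would also admit /u, ʏ/; [-high] alone would also admit /ʌ, ɑ, e, ɤ, …/; and checking the remaining single features turns up none with this extension.

[-high, +round]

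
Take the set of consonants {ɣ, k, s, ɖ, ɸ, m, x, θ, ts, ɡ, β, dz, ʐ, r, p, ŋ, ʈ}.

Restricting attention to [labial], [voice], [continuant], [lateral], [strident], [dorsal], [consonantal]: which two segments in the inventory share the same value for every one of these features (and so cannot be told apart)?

/ɡ/ (voiced velar stop) and /ŋ/ (velar nasal) are both [-labial], [+voice], [-continuant], [-lateral], [-strident], [+dorsal], [+consonantal], so none of the listed features separates them. (They do differ in [sonorant] and [nasal], which are not among the given features.) Every other pair in the inventory differs on at least one listed feature.

ɡ, ŋ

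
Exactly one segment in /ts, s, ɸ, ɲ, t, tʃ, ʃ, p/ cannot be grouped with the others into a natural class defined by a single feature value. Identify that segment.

[voice] (equivalently [sonorant], [nasal], [dorsal]) groups all but one: /t, s, ʃ, ts, tʃ, p, ɸ/ share [−voice] while /ɲ/ (palatal nasal) alone is [+voice]. Removing any other segment would not leave a single-feature class that excludes it.

ɲ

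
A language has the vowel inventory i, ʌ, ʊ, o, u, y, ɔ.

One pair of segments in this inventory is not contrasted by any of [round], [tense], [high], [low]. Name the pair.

On the given features, /y/ and /u/ have an identical profile: [+round], [+tense], [+high], [−low]. No other two segments in the inventory coincide on all 4 features. (They do differ in [back], which is not among the given features.)

y, u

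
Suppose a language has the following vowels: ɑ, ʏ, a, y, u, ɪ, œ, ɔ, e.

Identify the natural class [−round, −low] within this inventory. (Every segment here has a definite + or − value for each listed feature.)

Checking each segment against [−round], [−low]: /ɪ/ (high front unrounded lax vowel), /e/ (mid front unrounded tense vowel) satisfy every feature; every other segment in the inventory fails at least one.

ɪ, e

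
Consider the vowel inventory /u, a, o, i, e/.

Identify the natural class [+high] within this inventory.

u, i

The feature [high] marks segments produced with the tongue body raised. In this inventory /u, i/ have that property, so they are [+high]; /a, o, e/ are [-high].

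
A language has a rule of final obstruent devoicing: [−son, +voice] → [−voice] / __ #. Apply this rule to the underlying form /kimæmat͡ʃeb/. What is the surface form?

The only segment in the rule's environment that also matches [−son, +voice] is /b/. Applying [−voice] turns the voiced bilabial stop into /p/ (voiceless bilabial stop), giving [kimæmat͡ʃep].

[kimæmat͡ʃep]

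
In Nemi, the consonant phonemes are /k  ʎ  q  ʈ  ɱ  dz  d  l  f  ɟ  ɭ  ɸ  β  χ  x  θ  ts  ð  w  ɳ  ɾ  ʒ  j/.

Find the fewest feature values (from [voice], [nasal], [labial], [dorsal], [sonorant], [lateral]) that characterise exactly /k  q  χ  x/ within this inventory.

The class [−voice], [+dorsal] has exactly /k, q, χ, x/ as its extension in this inventory. No smaller conjunction from the listed features achieves this: [+dorsal] alone would also admit /ʎ, ɟ, w, j/; [−voice] alone would also admit /ʈ, f, ɸ, θ, …/; and checking the remaining single features turns up none with this extension.

[−voice, +dorsal]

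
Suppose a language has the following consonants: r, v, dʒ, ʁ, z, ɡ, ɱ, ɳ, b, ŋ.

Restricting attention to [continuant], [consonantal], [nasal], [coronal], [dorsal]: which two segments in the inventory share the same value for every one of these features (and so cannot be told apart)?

Both /r/ and /z/ are [+continuant], [+consonantal], [−nasal], [+coronal], [−dorsal]. Since the list omits [sonorant] and [strident] — which do distinguish the alveolar trill from the voiced alveolar fricative — this pair collapses; all other pairs remain distinct.

r, z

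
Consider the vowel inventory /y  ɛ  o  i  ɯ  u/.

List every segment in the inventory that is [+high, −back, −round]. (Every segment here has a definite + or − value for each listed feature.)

i

Among the inventory, the [+high] segments are /y, i, ɯ, u/.
Within that set, [−back] gives /y, i/.
Among these, [−round] leaves /i/.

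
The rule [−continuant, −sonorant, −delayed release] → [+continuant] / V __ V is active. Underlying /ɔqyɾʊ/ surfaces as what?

[ɔχyɾʊ]

The only segment in the rule's environment that also matches [−continuant, −sonorant, −delayed release] is /q/. Applying [+continuant] turns the voiceless uvular stop into /χ/ (voiceless uvular fricative), giving [ɔχyɾʊ].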